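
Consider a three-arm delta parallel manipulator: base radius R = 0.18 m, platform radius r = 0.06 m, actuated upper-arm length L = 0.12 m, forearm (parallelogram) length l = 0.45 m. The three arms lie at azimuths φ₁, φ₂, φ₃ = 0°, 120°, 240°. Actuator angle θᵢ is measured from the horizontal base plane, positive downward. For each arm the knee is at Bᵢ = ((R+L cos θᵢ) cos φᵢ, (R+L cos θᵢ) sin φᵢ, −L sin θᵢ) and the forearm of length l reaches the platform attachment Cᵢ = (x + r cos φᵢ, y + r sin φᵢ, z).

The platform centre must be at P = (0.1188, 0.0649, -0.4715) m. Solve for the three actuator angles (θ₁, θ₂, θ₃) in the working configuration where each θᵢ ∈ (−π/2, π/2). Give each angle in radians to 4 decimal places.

θ₁ = 0.3490, θ₂ = 0.8729, θ₃ = 1.3092

arm 1 (φ=0.0°): x'=0.1188, y'=0.0649
  A cos θ + B sin θ = C:  0.0012·cos θ + -0.4715·sin θ = -0.1601
  θ1 = atan2(B,A) + arccos(C/0.4715) = 0.3490
arm 2 (φ=120.0°): x'=-0.0032, y'=-0.1353
  e−x'=0.1232;  (l²−L²−(e−x')²−y'²−z²)/2L = -0.2821
  √(A²+B²)=0.4873;  θ2 = -1.3152+2.1881 ≈ 0.8729
rotate P by −φ3: (-0.1156, 0.0704, -0.4715)
  e−x'=0.2356;  (l²−L²−(e−x')²−y'²−z²)/2L = -0.3945
  θ3 = atan2(B,A) + arccos(C/0.5271) = 1.3092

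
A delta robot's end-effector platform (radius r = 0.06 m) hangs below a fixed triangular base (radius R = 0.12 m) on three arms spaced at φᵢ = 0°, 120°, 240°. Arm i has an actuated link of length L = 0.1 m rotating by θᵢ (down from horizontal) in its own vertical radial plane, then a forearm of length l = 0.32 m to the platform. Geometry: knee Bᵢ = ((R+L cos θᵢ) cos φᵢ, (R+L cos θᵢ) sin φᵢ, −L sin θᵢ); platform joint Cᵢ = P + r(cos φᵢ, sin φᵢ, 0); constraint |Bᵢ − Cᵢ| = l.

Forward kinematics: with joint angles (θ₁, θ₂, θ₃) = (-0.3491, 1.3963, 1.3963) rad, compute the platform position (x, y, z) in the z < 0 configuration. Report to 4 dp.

(0.2165, 0.0000, -0.2796)

φ1=0.0°: virtual centre (0.1540, 0.0000, 0.0342), radius l
arm 2 at φ=120.0°: ρ2 = 0.0774;  S2 = (-0.0387, 0.0670, -0.0985)
φ3=240.0°: virtual centre (-0.0387, -0.0670, -0.0985), radius l
subtract pairs → two planes through P
[-0.3853 0.1340 -0.2654]·P = -0.0092;  [-0.3853 -0.1340 -0.2654]·P = -0.0092
det = 0.1033;  x = 0.0239+-0.6887z,  y = 0.0000+0.0000z
into |P−S₁|² = l²: 1.4744z² + 0.1108z + -0.0843 = 0;  Δ = 0.5094;  z = -0.2796 or 0.2045 → z<0 root = -0.2796
x = 0.2165, y = 0.0000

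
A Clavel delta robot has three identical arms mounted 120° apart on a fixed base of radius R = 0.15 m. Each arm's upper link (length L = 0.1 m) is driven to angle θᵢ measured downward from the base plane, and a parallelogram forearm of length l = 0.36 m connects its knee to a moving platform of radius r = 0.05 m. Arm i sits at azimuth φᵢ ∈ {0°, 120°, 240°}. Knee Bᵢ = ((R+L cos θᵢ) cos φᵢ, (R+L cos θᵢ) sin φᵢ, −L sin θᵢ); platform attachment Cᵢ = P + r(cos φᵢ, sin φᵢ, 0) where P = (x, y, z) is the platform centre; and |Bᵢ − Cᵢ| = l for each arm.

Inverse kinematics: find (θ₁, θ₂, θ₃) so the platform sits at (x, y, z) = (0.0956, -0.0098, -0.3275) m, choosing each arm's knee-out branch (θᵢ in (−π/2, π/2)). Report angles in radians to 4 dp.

θ₁ = -0.1743, θ₂ = 0.6980, θ₃ = 0.6110

φ1=0.0° → target in arm frame (0.0956, -0.0098)
  A cos θ + B sin θ = C:  0.0044·cos θ + -0.3275·sin θ = 0.0611
  θ1 = atan2(B,A) + arccos(C/0.3275) = -0.1743
rotate P by −φ2: (-0.0563, -0.0779, -0.3275)
  A cos θ + B sin θ = C:  0.1563·cos θ + -0.3275·sin θ = -0.0907
  θ2 = atan2(B,A) + arccos(C/0.3629) = 0.6980
rotate P by −φ3: (-0.0393, 0.0877, -0.3275)
  A=0.1393, B=-0.3275, C=(l²−L²−A²−y'²−z²)/(2L)=-0.0738
  θ3 = atan2(B,A) + arccos(C/0.3559) = 0.6110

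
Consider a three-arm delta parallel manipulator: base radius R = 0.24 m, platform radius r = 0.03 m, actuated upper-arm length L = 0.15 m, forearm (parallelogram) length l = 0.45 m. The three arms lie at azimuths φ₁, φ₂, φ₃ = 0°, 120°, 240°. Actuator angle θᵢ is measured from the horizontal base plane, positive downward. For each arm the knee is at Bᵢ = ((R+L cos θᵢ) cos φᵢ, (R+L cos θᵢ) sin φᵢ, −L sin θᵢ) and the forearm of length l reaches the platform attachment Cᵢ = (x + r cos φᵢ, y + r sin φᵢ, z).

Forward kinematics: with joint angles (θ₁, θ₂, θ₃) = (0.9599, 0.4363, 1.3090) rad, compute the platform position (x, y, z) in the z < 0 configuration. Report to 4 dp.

centre 1 = (0.2960·cos0.0°, 0.2960·sin0.0°, -0.1229) = (0.2960, 0.0000, -0.1229)
arm 2 at φ=120.0°: ρ2 = 0.3459;  centre 2 = (-0.1730, 0.2996, -0.0634)
arm 3 at φ=240.0°: ρ3 = 0.2488;  centre 3 = (-0.1244, -0.2155, -0.1449)
|centre ₂|²−|centre ₁|² = 0.0210;  |centre ₃|²−|centre ₁|² = -0.0198
[-0.9380 0.5992 0.1190]·P = 0.0210;  [-0.8409 -0.4310 -0.0440]·P = -0.0198
det = 0.9081;  x = 0.0031+0.0274z,  y = 0.0399+-0.1556z
sphere 1 gives Az²+Bz+C=0 with A=1.0250, B=0.2173, C=-0.1000;  B²−4AC=0.4573;  roots -0.4359, 0.2239;  negative root z = -0.4359
x = -0.0088, y = 0.1077

(-0.0088, 0.1077, -0.4359)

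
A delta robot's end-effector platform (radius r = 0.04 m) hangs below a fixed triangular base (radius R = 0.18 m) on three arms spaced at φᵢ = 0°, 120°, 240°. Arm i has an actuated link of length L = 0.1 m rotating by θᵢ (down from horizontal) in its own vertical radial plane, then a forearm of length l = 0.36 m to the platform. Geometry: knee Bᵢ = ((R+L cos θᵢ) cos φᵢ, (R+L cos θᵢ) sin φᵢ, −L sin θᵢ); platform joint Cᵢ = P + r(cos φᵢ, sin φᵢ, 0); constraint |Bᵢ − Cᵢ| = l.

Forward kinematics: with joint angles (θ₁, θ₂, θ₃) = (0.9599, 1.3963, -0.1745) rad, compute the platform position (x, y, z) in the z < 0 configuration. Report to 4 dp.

(-0.0290, -0.1394, -0.3246)

φ1=0.0°: virtual centre (0.1974, 0.0000, -0.0819), radius l
O2 = (0.1574·cos120.0°, 0.1574·sin120.0°, -0.0985) = (-0.0787, 0.1363, -0.0985)
φ3=240.0°: virtual centre (-0.1192, -0.2065, 0.0174), radius l
|O₂|²−|O₁|² = -0.0112;  |O₃|²−|O₁|² = 0.0115
plane₁₂: -0.5521x+0.2726y+-0.0331z = -0.0112
Cramer: x(z) = 0.0037+0.1009z;  y(z) = -0.0336+0.3260z
into |P−O₁|² = l²: 1.1164z² + 0.1029z + -0.0843 = 0;  Δ = 0.3869;  z = -0.3246 or 0.2325 → z<0 root = -0.3246
x = -0.0290, y = -0.1394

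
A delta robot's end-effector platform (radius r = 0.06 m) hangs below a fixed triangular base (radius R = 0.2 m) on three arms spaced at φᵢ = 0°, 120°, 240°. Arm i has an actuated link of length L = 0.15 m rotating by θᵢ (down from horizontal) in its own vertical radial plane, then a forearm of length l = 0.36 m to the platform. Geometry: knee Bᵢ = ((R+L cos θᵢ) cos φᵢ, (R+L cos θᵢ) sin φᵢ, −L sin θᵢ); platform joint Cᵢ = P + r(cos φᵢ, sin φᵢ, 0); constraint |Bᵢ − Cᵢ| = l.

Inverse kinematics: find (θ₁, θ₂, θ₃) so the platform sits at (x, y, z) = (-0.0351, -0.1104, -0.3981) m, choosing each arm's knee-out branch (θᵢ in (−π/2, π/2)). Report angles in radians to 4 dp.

θ₁ = 1.2214, θ₂ = 1.3963, θ₃ = 0.5234

arm 1 (φ=0.0°): x'=-0.0351, y'=-0.1104
  e−x'=0.1751;  (l²−L²−(e−x')²−y'²−z²)/2L = -0.3141
  θ1 = atan2(B,A) + arccos(C/0.4349) = 1.2214
rotate P by −φ2: (-0.0781, 0.0856, -0.3981)
  e−x'=0.2181;  (l²−L²−(e−x')²−y'²−z²)/2L = -0.3542
  θ2 = atan2(B,A) + arccos(C/0.4539) = 1.3963
φ3=240.0° → target in arm frame (0.1132, 0.0248)
  A cos θ + B sin θ = C:  0.0268·cos θ + -0.3981·sin θ = -0.1757
  √(A²+B²)=0.3990;  θ3 = -1.5035+2.0269 ≈ 0.5234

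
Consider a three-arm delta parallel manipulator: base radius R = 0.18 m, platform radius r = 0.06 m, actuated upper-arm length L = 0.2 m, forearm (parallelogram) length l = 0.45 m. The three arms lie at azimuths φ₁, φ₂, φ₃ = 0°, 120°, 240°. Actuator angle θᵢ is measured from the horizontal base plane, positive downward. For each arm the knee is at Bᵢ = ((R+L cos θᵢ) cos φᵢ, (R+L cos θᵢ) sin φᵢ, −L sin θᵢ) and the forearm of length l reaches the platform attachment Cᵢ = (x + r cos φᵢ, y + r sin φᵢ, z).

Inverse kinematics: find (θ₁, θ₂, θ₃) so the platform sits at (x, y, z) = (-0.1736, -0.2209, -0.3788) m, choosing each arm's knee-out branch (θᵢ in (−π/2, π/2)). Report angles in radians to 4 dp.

arm 1 (φ=0.0°): x'=-0.1736, y'=-0.2209
  e−x'=0.2936;  (l²−L²−(e−x')²−y'²−z²)/2L = -0.2900
  θ1 = atan2(B,A) + arccos(C/0.4793) = 1.3092
rotate P by −φ2: (-0.1045, 0.2608, -0.3788)
  A cos θ + B sin θ = C:  0.2245·cos θ + -0.3788·sin θ = -0.2485
  γ=atan2(-0.3788,0.2245)=-1.0358;  ψ=arccos(-0.5644)=2.1705;  θ2=γ+ψ≈1.1347
φ3=240.0° → target in arm frame (0.2781, -0.0399)
  e−x'=-0.1581;  (l²−L²−(e−x')²−y'²−z²)/2L = -0.0189
  γ=atan2(-0.3788,-0.1581)=-1.9662;  ψ=arccos(-0.0462)=1.6170;  θ3=γ+ψ≈-0.3492

θ₁ = 1.3092, θ₂ = 1.1347, θ₃ = -0.3492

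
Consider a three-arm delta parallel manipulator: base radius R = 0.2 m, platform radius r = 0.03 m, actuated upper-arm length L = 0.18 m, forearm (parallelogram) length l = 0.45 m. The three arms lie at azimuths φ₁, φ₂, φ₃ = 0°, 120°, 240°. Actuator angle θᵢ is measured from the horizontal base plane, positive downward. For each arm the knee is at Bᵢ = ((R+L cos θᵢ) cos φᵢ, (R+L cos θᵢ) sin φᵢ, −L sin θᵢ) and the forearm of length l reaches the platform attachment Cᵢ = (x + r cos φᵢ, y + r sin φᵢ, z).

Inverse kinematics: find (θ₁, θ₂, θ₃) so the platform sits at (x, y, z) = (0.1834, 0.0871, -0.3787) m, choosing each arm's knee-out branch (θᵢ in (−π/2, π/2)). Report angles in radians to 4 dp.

φ1=0.0° → target in arm frame (0.1834, 0.0871)
  A cos θ + B sin θ = C:  -0.0134·cos θ + -0.3787·sin θ = 0.0526
  θ1 = atan2(B,A) + arccos(C/0.3789) = -0.1745
rotate P by −φ2: (-0.0163, -0.2024, -0.3787)
  A cos θ + B sin θ = C:  0.1863·cos θ + -0.3787·sin θ = -0.1360
  θ2 = atan2(B,A) + arccos(C/0.4220) = 0.7853
rotate P by −φ3: (-0.1671, 0.1153, -0.3787)
  A cos θ + B sin θ = C:  0.3371·cos θ + -0.3787·sin θ = -0.2785
  √(A²+B²)=0.5070;  θ3 = -0.8434+2.1523 ≈ 1.3089

θ₁ = -0.1745, θ₂ = 0.7853, θ₃ = 1.3089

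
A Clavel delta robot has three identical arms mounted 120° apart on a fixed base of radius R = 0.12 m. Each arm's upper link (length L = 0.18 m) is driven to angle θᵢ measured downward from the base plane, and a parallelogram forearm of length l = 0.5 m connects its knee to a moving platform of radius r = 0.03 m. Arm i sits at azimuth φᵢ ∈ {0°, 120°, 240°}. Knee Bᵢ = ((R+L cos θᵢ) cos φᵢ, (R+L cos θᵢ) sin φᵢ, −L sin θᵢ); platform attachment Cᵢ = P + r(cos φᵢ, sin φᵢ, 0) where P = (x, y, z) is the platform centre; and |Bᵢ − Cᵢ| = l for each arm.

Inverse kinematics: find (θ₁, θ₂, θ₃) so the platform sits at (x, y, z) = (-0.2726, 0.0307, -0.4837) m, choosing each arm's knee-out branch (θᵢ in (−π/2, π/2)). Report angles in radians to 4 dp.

arm 1 (φ=0.0°): x'=-0.2726, y'=0.0307
  A cos θ + B sin θ = C:  0.3626·cos θ + -0.4837·sin θ = -0.4133
  θ1 = atan2(B,A) + arccos(C/0.6045) = 1.3961
arm 2 (φ=120.0°): x'=0.1629, y'=0.2207
  A=-0.0729, B=-0.4837, C=(l²−L²−A²−y'²−z²)/(2L)=-0.1956
  θ2 = atan2(B,A) + arccos(C/0.4892) = 0.2617
arm 3 (φ=240.0°): x'=0.1097, y'=-0.2514
  A cos θ + B sin θ = C:  -0.0197·cos θ + -0.4837·sin θ = -0.2221
  γ=atan2(-0.4837,-0.0197)=-1.6115;  ψ=arccos(-0.4589)=2.0475;  θ3=γ+ψ≈0.4360

θ₁ = 1.3961, θ₂ = 0.2617, θ₃ = 0.4360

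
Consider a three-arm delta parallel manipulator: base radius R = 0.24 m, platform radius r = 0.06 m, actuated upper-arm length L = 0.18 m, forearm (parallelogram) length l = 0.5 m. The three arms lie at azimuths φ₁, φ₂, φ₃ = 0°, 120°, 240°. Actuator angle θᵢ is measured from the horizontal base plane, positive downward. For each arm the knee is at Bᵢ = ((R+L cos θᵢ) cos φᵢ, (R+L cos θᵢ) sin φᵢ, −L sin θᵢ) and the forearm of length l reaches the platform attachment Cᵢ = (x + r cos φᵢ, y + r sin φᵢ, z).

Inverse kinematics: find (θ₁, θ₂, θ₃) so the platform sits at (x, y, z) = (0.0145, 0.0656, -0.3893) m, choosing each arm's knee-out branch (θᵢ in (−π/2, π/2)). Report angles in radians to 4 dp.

θ₁ = 0.1744, θ₂ = -0.0001, θ₃ = 0.5233

arm 1 (φ=0.0°): x'=0.0145, y'=0.0656
  A cos θ + B sin θ = C:  0.1655·cos θ + -0.3893·sin θ = 0.0954
  √(A²+B²)=0.4230;  θ1 = -1.1688+1.3433 ≈ 0.1744
arm 2 (φ=120.0°): x'=0.0496, y'=-0.0454
  A cos θ + B sin θ = C:  0.1304·cos θ + -0.3893·sin θ = 0.1305
  γ=atan2(-0.3893,0.1304)=-1.2475;  ψ=arccos(0.3178)=1.2474;  θ2=γ+ψ≈-0.0001
φ3=240.0° → target in arm frame (-0.0641, -0.0202)
  A cos θ + B sin θ = C:  0.2441·cos θ + -0.3893·sin θ = 0.0169
  √(A²+B²)=0.4595;  θ3 = -1.0108+1.5341 ≈ 0.5233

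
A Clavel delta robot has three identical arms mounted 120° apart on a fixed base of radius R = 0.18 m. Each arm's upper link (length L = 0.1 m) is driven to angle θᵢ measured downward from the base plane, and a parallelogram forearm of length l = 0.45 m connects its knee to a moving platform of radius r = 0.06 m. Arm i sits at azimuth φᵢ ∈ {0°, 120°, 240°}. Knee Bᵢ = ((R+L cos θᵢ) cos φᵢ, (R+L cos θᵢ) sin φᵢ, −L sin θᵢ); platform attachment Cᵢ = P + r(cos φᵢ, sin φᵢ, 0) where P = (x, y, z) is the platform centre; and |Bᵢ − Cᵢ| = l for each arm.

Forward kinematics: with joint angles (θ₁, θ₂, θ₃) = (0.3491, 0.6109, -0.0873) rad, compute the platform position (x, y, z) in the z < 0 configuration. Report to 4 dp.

(-0.0097, -0.0809, -0.4162)

arm 1 at φ=0.0°: e+L cos θ1 = 0.2140;  centre 1 = (0.2140, 0.0000, -0.0342)
arm 2 at φ=120.0°: e+L cos θ2 = 0.2019;  centre 2 = (-0.1010, 0.1749, -0.0574)
centre 3 = (0.2196·cos240.0°, 0.2196·sin240.0°, 0.0087) = (-0.1098, -0.1902, 0.0087)
|centre ₂|²−|centre ₁|² = -0.0029;  |centre ₃|²−|centre ₁|² = 0.0014
plane₁₂: -0.6298x+0.3497y+-0.0463z = -0.0029
Cramer: x(z) = 0.0013+0.0266z;  y(z) = -0.0059+0.1804z
into |P−centre ₁|² = l²: 1.0332z² + 0.0550z + -0.1561 = 0;  Δ = 0.6481;  z = -0.4162 or 0.3630 → z<0 root = -0.4162
x = -0.0097, y = -0.0809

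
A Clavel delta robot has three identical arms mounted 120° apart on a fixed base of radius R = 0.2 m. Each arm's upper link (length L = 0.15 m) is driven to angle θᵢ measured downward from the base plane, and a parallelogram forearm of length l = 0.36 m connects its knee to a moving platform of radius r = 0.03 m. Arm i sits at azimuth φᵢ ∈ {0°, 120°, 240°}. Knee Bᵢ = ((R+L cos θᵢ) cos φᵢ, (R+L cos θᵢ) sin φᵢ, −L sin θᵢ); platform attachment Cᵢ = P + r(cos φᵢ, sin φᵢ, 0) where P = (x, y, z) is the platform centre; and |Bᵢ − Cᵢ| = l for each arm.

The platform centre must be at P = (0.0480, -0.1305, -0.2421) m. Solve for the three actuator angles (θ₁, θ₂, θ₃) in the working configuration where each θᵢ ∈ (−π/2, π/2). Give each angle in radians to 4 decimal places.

θ₁ = 0.2616, θ₂ = 1.3091, θ₃ = -0.0871

arm 1 (φ=0.0°): x'=0.0480, y'=-0.1305
  A=0.1220, B=-0.2421, C=(l²−L²−A²−y'²−z²)/(2L)=0.0552
  √(A²+B²)=0.2711;  θ1 = -1.1040+1.3656 ≈ 0.2616
rotate P by −φ2: (-0.1370, 0.0237, -0.2421)
  e−x'=0.3070;  (l²−L²−(e−x')²−y'²−z²)/2L = -0.1544
  √(A²+B²)=0.3910;  θ2 = -0.6677+1.9769 ≈ 1.3091
φ3=240.0° → target in arm frame (0.0890, 0.1068)
  A=0.0810, B=-0.2421, C=(l²−L²−A²−y'²−z²)/(2L)=0.1017
  √(A²+B²)=0.2553;  θ3 = -1.2480+1.1609 ≈ -0.0871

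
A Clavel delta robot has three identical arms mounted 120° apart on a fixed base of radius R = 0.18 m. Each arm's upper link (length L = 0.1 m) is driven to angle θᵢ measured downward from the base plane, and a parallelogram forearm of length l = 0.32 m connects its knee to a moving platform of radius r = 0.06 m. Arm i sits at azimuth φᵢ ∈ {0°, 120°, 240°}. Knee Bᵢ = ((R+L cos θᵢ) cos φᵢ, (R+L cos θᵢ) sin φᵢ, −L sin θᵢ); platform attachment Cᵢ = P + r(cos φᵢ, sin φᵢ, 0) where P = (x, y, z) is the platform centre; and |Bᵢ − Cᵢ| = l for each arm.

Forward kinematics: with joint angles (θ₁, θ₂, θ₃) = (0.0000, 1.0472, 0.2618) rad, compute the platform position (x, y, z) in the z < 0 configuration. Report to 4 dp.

(0.0625, -0.0699, -0.2696)

φ1=0.0°: virtual centre (0.2200, 0.0000, 0.0000), radius l
φ2=120.0°: virtual centre (-0.0850, 0.1472, -0.0866), radius l
S3 = (0.2166·cos240.0°, 0.2166·sin240.0°, -0.0259) = (-0.1083, -0.1876, -0.0259)
subtract pairs → two planes through P
[-0.6100 0.2944 -0.1732]·P = -0.0120;  [-0.6566 -0.3751 -0.0518]·P = -0.0008
Cramer: x(z) = 0.0112-0.1900z;  y(z) = -0.0175+0.1946z
sphere 1 gives Az²+Bz+C=0 with A=1.0740, B=0.0725, C=-0.0585;  B²−4AC=0.2566;  roots -0.2696, 0.2021;  negative root z = -0.2696
x = 0.0625, y = -0.0699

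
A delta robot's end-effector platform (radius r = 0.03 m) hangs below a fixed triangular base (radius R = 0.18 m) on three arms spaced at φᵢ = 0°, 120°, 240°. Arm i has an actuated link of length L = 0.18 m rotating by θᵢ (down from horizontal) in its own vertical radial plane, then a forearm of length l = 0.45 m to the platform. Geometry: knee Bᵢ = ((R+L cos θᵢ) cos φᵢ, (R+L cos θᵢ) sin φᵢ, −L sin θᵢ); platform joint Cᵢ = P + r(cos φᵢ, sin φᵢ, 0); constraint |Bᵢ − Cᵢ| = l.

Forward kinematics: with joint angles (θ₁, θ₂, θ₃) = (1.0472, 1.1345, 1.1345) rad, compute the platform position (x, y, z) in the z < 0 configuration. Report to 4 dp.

S1 = (0.2400·cos0.0°, 0.2400·sin0.0°, -0.1559) = (0.2400, 0.0000, -0.1559)
S2 = (0.2261·cos120.0°, 0.2261·sin120.0°, -0.1631) = (-0.1130, 0.1958, -0.1631)
S3 = (0.2261·cos240.0°, 0.2261·sin240.0°, -0.1631) = (-0.1130, -0.1958, -0.1631)
eliminate P² terms by subtracting sphere 1 from 2 and 3
[-0.7061 0.3916 -0.0145]·P = -0.0042;  [-0.7061 -0.3916 -0.0145]·P = -0.0042
det = 0.5529;  x = 0.0059+-0.0205z,  y = 0.0000+0.0000z
quadratic in z: (1.0004)z²+(0.3214)z+(-0.1234)=0, √Δ=0.7727 → z ∈ {-0.5468, 0.2256}; z = -0.5468 (taking z<0)
x = 0.0172, y = 0.0000

(0.0172, 0.0000, -0.5468)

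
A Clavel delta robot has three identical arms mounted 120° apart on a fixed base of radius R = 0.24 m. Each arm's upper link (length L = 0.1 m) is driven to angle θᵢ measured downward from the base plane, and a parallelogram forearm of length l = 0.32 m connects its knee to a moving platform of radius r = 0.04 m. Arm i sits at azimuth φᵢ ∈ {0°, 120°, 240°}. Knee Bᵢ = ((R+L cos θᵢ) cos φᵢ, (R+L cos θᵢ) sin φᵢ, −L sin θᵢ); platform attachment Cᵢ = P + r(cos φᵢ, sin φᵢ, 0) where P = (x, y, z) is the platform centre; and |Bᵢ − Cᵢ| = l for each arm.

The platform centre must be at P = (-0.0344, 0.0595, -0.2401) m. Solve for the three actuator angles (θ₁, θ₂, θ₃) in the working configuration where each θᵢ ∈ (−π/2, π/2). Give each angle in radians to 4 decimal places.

θ₁ = 1.1348, θ₂ = 0.1745, θ₃ = 1.1343

φ1=0.0° → target in arm frame (-0.0344, 0.0595)
  A cos θ + B sin θ = C:  0.2344·cos θ + -0.2401·sin θ = -0.1187
  √(A²+B²)=0.3355;  θ1 = -0.7974+1.9322 ≈ 1.1348
arm 2 (φ=120.0°): x'=0.0687, y'=0.0000
  A=0.1313, B=-0.2401, C=(l²−L²−A²−y'²−z²)/(2L)=0.0876
  γ=atan2(-0.2401,0.1313)=-1.0705;  ψ=arccos(0.3201)=1.2449;  θ2=γ+ψ≈0.1745
rotate P by −φ3: (-0.0343, -0.0595, -0.2401)
  A=0.2343, B=-0.2401, C=(l²−L²−A²−y'²−z²)/(2L)=-0.1185
  θ3 = atan2(B,A) + arccos(C/0.3355) = 1.1343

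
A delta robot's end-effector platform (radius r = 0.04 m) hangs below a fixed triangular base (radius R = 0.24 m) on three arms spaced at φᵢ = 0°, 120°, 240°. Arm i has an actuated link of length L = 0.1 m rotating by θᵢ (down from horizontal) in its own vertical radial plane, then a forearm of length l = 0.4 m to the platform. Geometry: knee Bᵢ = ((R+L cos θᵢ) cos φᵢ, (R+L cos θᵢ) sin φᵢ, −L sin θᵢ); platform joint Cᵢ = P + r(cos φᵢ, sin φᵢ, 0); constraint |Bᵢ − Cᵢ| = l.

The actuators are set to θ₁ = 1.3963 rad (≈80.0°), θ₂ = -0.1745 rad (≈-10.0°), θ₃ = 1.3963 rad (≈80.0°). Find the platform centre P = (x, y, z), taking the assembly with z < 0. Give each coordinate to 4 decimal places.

(-0.0697, 0.1206, -0.3496)

φ1=0.0°: virtual centre (0.2174, 0.0000, -0.0985), radius l
O2 = (0.2985·cos120.0°, 0.2985·sin120.0°, 0.0174) = (-0.1492, 0.2585, 0.0174)
arm 3 at φ=240.0°: (R−r)+L cos θ3 = 0.2174;  O3 = (-0.1087, -0.1882, -0.0985)
eliminate P² terms by subtracting sphere 1 from 2 and 3
[-0.7332 0.5170 0.2317]·P = 0.0324;  [-0.6521 -0.3765 0.0000]·P = 0.0000
det = 0.6132;  x = -0.0199+0.1423z,  y = 0.0345+-0.2464z
into |P−O₁|² = l²: 1.0809z² + 0.1124z + -0.0928 = 0;  Δ = 0.4139;  z = -0.3496 or 0.2456 → z<0 root = -0.3496
x = -0.0697, y = 0.1206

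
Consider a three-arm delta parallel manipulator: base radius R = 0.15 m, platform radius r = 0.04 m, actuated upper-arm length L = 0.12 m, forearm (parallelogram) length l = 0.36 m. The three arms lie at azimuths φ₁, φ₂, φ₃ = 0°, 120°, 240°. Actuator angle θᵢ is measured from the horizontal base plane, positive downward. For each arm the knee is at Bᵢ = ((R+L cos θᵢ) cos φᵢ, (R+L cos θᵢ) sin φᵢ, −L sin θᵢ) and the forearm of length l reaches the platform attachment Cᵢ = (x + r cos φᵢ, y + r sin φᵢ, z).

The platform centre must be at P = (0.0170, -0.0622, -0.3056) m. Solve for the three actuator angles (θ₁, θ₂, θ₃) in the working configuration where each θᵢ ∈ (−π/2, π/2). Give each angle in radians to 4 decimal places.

θ₁ = 0.1739, θ₂ = 0.6107, θ₃ = -0.0003

φ1=0.0° → target in arm frame (0.0170, -0.0622)
  A cos θ + B sin θ = C:  0.0930·cos θ + -0.3056·sin θ = 0.0387
  γ=atan2(-0.3056,0.0930)=-1.2754;  ψ=arccos(0.1212)=1.4493;  θ1=γ+ψ≈0.1739
φ2=120.0° → target in arm frame (-0.0624, 0.0164)
  e−x'=0.1724;  (l²−L²−(e−x')²−y'²−z²)/2L = -0.0340
  √(A²+B²)=0.3509;  θ2 = -1.0572+1.6680 ≈ 0.6107
φ3=240.0° → target in arm frame (0.0454, 0.0458)
  e−x'=0.0646;  (l²−L²−(e−x')²−y'²−z²)/2L = 0.0647
  √(A²+B²)=0.3124;  θ3 = -1.3624+1.3621 ≈ -0.0003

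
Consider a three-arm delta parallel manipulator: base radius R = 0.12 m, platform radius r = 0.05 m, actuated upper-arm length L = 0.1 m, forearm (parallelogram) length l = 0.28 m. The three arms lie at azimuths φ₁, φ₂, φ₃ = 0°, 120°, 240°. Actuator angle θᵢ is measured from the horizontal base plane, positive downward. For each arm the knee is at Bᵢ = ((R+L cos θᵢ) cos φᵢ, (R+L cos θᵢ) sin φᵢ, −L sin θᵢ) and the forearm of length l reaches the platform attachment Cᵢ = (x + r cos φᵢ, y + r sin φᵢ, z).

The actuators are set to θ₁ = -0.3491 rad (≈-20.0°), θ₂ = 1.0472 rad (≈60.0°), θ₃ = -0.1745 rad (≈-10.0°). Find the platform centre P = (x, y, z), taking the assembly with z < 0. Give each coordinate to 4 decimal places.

(0.0763, -0.1079, -0.2089)

O1 = (0.1640·cos0.0°, 0.1640·sin0.0°, 0.0342) = (0.1640, 0.0000, 0.0342)
arm 2 at φ=120.0°: (R−r)+L cos θ2 = 0.1200;  O2 = (-0.0600, 0.1039, -0.0866)
φ3=240.0°: virtual centre (-0.0842, -0.1459, 0.0174), radius l
|O₂|²−|O₁|² = -0.0062;  |O₃|²−|O₁|² = 0.0006
plane₁₂: -0.4479x+0.2078y+-0.2416z = -0.0062
Cramer: x(z) = 0.0071-0.3314z;  y(z) = -0.0143+0.4483z
sphere 1 gives Az²+Bz+C=0 with A=1.3108, B=0.0227, C=-0.0524;  B²−4AC=0.2754;  roots -0.2089, 0.1915;  negative root z = -0.2089
x = 0.0763, y = -0.1079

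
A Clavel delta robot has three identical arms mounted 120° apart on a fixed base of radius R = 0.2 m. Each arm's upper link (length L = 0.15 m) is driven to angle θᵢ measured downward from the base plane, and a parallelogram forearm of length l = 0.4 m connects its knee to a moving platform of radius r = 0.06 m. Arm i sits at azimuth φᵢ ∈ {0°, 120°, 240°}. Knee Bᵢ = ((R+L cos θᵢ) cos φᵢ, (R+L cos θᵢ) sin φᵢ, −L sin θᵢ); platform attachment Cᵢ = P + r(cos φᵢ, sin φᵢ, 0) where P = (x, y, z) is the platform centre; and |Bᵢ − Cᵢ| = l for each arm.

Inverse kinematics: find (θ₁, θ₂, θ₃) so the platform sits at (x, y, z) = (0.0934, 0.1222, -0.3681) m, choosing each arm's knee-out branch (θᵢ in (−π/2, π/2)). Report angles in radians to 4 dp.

θ₁ = 0.2620, θ₂ = 0.4365, θ₃ = 1.3091

arm 1 (φ=0.0°): x'=0.0934, y'=0.1222
  A=0.0466, B=-0.3681, C=(l²−L²−A²−y'²−z²)/(2L)=-0.0503
  γ=atan2(-0.3681,0.0466)=-1.4449;  ψ=arccos(-0.1357)=1.7069;  θ1=γ+ψ≈0.2620
φ2=120.0° → target in arm frame (0.0591, -0.1420)
  A cos θ + B sin θ = C:  0.0809·cos θ + -0.3681·sin θ = -0.0823
  γ=atan2(-0.3681,0.0809)=-1.3545;  ψ=arccos(-0.2184)=1.7910;  θ2=γ+ψ≈0.4365
arm 3 (φ=240.0°): x'=-0.1525, y'=0.0198
  A cos θ + B sin θ = C:  0.2925·cos θ + -0.3681·sin θ = -0.2799
  √(A²+B²)=0.4702;  θ3 = -0.8993+2.2084 ≈ 1.3091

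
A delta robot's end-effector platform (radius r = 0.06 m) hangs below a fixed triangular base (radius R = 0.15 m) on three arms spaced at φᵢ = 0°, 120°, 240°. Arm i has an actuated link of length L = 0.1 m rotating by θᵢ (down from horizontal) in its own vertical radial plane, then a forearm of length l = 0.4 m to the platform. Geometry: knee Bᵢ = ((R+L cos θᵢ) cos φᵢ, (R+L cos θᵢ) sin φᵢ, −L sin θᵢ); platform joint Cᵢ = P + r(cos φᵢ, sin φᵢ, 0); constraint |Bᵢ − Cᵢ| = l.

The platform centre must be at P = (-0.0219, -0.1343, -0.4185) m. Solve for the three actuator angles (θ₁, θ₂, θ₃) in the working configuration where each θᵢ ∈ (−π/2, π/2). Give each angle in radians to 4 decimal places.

arm 1 (φ=0.0°): x'=-0.0219, y'=-0.1343
  A cos θ + B sin θ = C:  0.1119·cos θ + -0.4185·sin θ = -0.2785
  γ=atan2(-0.4185,0.1119)=-1.3095;  ψ=arccos(-0.6429)=2.2691;  θ1=γ+ψ≈0.9595
rotate P by −φ2: (-0.1054, 0.0861, -0.4185)
  e−x'=0.1954;  (l²−L²−(e−x')²−y'²−z²)/2L = -0.3536
  γ=atan2(-0.4185,0.1954)=-1.1341;  ψ=arccos(-0.7656)=2.4428;  θ2=γ+ψ≈1.3088
φ3=240.0° → target in arm frame (0.1273, 0.0482)
  A cos θ + B sin θ = C:  -0.0373·cos θ + -0.4185·sin θ = -0.1443
  γ=atan2(-0.4185,-0.0373)=-1.6596;  ψ=arccos(-0.3433)=1.9213;  θ3=γ+ψ≈0.2617

θ₁ = 0.9595, θ₂ = 1.3088, θ₃ = 0.2617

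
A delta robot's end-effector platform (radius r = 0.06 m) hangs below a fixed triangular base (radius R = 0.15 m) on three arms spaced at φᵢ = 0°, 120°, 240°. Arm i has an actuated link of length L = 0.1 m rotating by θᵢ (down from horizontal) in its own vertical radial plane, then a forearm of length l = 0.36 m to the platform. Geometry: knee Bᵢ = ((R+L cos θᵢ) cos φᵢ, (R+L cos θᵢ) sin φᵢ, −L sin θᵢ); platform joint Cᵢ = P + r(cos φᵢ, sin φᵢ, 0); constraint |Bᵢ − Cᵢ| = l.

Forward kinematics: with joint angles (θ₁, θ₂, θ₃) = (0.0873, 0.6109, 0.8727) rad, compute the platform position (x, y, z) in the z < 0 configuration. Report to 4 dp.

(0.0853, 0.0322, -0.3518)

φ1=0.0°: virtual centre (0.1896, 0.0000, -0.0087), radius l
O2 = (0.1719·cos120.0°, 0.1719·sin120.0°, -0.0574) = (-0.0860, 0.1489, -0.0574)
φ3=240.0°: virtual centre (-0.0771, -0.1336, -0.0766), radius l
|O₂|²−|O₁|² = -0.0032;  |O₃|²−|O₁|² = -0.0064
plane₁₂: -0.5512x+0.2978y+-0.0973z = -0.0032
det = 0.3061;  x = 0.0090+-0.2170z,  y = 0.0059+-0.0749z
sphere 1 gives Az²+Bz+C=0 with A=1.0527, B=0.0949, C=-0.0969;  B²−4AC=0.4168;  roots -0.3518, 0.2616;  negative root z = -0.3518
x = 0.0853, y = 0.0322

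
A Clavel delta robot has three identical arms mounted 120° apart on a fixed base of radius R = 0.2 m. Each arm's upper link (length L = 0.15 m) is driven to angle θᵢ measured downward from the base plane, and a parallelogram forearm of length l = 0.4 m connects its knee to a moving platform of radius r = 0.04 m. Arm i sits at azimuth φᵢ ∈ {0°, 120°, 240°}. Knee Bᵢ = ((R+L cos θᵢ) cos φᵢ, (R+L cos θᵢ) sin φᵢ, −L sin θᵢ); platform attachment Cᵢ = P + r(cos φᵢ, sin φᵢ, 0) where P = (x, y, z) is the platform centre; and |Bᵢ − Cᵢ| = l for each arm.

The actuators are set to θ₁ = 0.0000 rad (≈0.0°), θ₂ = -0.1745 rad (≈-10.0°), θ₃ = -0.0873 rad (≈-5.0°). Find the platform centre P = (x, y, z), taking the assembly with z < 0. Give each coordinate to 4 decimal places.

φ1=0.0°: virtual centre (0.3100, 0.0000, 0.0000), radius l
φ2=120.0°: virtual centre (-0.1539, 0.2665, 0.0260), radius l
O3 = (0.3094·cos240.0°, 0.3094·sin240.0°, 0.0131) = (-0.1547, -0.2680, 0.0131)
eliminate P² terms by subtracting sphere 1 from 2 and 3
linear system: -0.9277x+0.5330y = -0.0007−0.0521z; -0.9294x+-0.5359y = -0.0002−0.0262z
det = 0.9926;  x = 0.0005+0.0422z,  y = -0.0005+-0.0243z
quadratic in z: (1.0024)z²+(-0.0261)z+(-0.0642)=0, √Δ=0.5080 → z ∈ {-0.2404, 0.2664}; z = -0.2404 (taking z<0)
x = -0.0096, y = 0.0053

(-0.0096, 0.0053, -0.2404)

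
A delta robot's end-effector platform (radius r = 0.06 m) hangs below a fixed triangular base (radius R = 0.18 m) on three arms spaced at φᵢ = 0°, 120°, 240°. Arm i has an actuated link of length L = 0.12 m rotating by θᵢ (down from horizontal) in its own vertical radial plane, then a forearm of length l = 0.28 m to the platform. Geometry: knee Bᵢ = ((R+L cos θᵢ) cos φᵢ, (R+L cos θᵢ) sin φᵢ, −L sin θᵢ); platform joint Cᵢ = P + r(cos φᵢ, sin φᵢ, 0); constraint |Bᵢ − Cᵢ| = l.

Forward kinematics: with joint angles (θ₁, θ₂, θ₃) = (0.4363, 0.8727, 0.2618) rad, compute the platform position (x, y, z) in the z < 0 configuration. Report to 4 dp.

arm 1 at φ=0.0°: e+L cos θ1 = 0.2288;  centre 1 = (0.2288, 0.0000, -0.0507)
φ2=120.0°: virtual centre (-0.0986, 0.1707, -0.0919), radius l
arm 3 at φ=240.0°: e+L cos θ3 = 0.2359;  centre 3 = (-0.1180, -0.2043, -0.0311)
eliminate P² terms by subtracting sphere 1 from 2 and 3
linear system: -0.6546x+0.3414y = -0.0076−-0.0824z; -0.6934x+-0.4086y = 0.0017−0.0393z
det = 0.5043;  x = 0.0050+-0.0402z,  y = -0.0127+0.1644z
quadratic in z: (1.0286)z²+(0.1152)z+(-0.0256)=0, √Δ=0.3444 → z ∈ {-0.2234, 0.1114}; z = -0.2234 (taking z<0)
x = 0.0140, y = -0.0494

(0.0140, -0.0494, -0.2234)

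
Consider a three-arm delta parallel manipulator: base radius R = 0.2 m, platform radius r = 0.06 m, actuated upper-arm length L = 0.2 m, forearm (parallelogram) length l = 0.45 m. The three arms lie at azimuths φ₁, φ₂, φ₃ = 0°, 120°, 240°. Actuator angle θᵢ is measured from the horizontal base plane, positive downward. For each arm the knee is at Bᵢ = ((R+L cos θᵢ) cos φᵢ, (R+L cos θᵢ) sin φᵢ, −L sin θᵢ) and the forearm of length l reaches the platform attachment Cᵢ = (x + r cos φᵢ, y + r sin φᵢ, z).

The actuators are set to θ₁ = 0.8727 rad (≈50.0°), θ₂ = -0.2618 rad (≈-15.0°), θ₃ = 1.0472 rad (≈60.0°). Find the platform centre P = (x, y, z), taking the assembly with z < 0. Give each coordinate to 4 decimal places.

S1 = (0.2686·cos0.0°, 0.2686·sin0.0°, -0.1532) = (0.2686, 0.0000, -0.1532)
arm 2 at φ=120.0°: (R−r)+L cos θ2 = 0.3332;  S2 = (-0.1666, 0.2885, 0.0518)
arm 3 at φ=240.0°: (R−r)+L cos θ3 = 0.2400;  S3 = (-0.1200, -0.2078, -0.1732)
eliminate P² terms by subtracting sphere 1 from 2 and 3
plane₁₂: -0.8703x+0.5771y+0.4100z = 0.0181
det = 0.8102;  x = -0.0036+0.1818z,  y = 0.0259+-0.4361z
quadratic in z: (1.2233)z²+(0.1848)z+(-0.1043)=0, √Δ=0.7379 → z ∈ {-0.3771, 0.2261}; z = -0.3771 (taking z<0)
x = -0.0722, y = 0.1904

(-0.0722, 0.1904, -0.3771)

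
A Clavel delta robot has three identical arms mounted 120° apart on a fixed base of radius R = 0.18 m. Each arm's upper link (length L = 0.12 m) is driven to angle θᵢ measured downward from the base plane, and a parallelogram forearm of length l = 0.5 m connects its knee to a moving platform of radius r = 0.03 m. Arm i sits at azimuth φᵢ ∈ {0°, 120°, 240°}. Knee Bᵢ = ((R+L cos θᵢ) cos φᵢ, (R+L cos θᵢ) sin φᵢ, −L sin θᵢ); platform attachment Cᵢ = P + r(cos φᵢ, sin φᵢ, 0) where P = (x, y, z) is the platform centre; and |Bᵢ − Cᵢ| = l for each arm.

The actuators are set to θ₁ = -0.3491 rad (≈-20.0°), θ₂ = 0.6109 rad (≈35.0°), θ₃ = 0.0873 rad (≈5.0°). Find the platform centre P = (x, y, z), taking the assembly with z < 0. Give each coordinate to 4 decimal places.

(0.0902, -0.0644, -0.4238)

arm 1 at φ=0.0°: (R−r)+L cos θ1 = 0.2628;  S1 = (0.2628, 0.0000, 0.0410)
φ2=120.0°: virtual centre (-0.1241, 0.2150, -0.0688), radius l
arm 3 at φ=240.0°: (R−r)+L cos θ3 = 0.2695;  S3 = (-0.1348, -0.2334, -0.0105)
subtract pairs → two planes through P
[-0.7738 0.4301 -0.2198]·P = -0.0043;  [-0.7951 -0.4669 -0.1030]·P = 0.0020
det = 0.7032;  x = 0.0016+-0.2089z,  y = -0.0071+0.1351z
quadratic in z: (1.0619)z²+(0.0251)z+(-0.1801)=0, √Δ=0.8749 → z ∈ {-0.4238, 0.4002}; z = -0.4238 (taking z<0)
x = 0.0902, y = -0.0644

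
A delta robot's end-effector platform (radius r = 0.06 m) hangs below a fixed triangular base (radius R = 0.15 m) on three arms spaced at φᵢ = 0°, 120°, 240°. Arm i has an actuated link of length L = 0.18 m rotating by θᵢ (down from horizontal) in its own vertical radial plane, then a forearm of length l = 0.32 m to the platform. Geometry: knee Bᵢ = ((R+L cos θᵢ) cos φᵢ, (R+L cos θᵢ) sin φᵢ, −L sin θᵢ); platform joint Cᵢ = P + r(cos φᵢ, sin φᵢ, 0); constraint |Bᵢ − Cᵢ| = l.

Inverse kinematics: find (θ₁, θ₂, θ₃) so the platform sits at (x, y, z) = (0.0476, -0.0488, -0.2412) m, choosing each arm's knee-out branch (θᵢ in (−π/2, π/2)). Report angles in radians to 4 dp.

arm 1 (φ=0.0°): x'=0.0476, y'=-0.0488
  A cos θ + B sin θ = C:  0.0424·cos θ + -0.2412·sin θ = 0.0212
  √(A²+B²)=0.2449;  θ1 = -1.3968+1.4840 ≈ 0.0872
arm 2 (φ=120.0°): x'=-0.0661, y'=-0.0168
  e−x'=0.1561;  (l²−L²−(e−x')²−y'²−z²)/2L = -0.0356
  √(A²+B²)=0.2873;  θ2 = -0.9965+1.6950 ≈ 0.6985
rotate P by −φ3: (0.0185, 0.0656, -0.2412)
  e−x'=0.0715;  (l²−L²−(e−x')²−y'²−z²)/2L = 0.0067
  γ=atan2(-0.2412,0.0715)=-1.2825;  ψ=arccos(0.0265)=1.5443;  θ3=γ+ψ≈0.2618

θ₁ = 0.0872, θ₂ = 0.6985, θ₃ = 0.2618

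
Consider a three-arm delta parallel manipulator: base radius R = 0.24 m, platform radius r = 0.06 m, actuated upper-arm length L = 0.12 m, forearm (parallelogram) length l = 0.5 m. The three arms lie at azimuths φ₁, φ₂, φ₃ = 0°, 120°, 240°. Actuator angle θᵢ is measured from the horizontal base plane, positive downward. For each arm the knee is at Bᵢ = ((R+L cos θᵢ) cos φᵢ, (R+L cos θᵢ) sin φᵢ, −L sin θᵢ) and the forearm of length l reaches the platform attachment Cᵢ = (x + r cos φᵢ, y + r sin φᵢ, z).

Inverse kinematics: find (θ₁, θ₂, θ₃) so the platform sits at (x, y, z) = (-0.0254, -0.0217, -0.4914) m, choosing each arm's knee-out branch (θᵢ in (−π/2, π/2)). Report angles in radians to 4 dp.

θ₁ = 0.7854, θ₂ = 0.6980, θ₃ = 0.5232

rotate P by −φ1: (-0.0254, -0.0217, -0.4914)
  e−x'=0.2054;  (l²−L²−(e−x')²−y'²−z²)/2L = -0.2022
  γ=atan2(-0.4914,0.2054)=-1.1749;  ψ=arccos(-0.3797)=1.9603;  θ1=γ+ψ≈0.7854
rotate P by −φ2: (-0.0061, 0.0328, -0.4914)
  A cos θ + B sin θ = C:  0.1861·cos θ + -0.4914·sin θ = -0.1733
  γ=atan2(-0.4914,0.1861)=-1.2088;  ψ=arccos(-0.3297)=1.9068;  θ2=γ+ψ≈0.6980
φ3=240.0° → target in arm frame (0.0315, -0.0111)
  A cos θ + B sin θ = C:  0.1485·cos θ + -0.4914·sin θ = -0.1169
  θ3 = atan2(B,A) + arccos(C/0.5134) = 0.5232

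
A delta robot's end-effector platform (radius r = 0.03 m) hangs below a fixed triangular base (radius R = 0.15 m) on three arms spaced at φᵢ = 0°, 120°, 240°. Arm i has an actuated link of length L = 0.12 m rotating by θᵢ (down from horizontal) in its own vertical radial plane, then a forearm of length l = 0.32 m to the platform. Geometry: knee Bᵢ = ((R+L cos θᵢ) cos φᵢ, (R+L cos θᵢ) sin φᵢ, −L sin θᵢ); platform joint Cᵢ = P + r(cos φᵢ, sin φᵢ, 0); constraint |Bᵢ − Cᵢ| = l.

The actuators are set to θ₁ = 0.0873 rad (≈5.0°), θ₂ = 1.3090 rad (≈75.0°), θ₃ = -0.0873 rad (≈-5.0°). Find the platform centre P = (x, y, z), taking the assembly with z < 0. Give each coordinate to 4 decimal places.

(0.0608, -0.1298, -0.2420)

centre 1 = (0.2395·cos0.0°, 0.2395·sin0.0°, -0.0105) = (0.2395, 0.0000, -0.0105)
arm 2 at φ=120.0°: e+L cos θ2 = 0.1511;  centre 2 = (-0.0755, 0.1308, -0.1159)
arm 3 at φ=240.0°: e+L cos θ3 = 0.2395;  centre 3 = (-0.1198, -0.2075, 0.0105)
|centre ₂|²−|centre ₁|² = -0.0212;  |centre ₃|²−|centre ₁|² = 0.0000
plane₁₂: -0.6301x+0.2616y+-0.2109z = -0.0212
det = 0.4495;  x = 0.0196+-0.1703z,  y = -0.0340+0.3959z
quadratic in z: (1.1857)z²+(0.0690)z+(-0.0528)=0, √Δ=0.5050 → z ∈ {-0.2420, 0.1839}; z = -0.2420 (taking z<0)
x = 0.0608, y = -0.1298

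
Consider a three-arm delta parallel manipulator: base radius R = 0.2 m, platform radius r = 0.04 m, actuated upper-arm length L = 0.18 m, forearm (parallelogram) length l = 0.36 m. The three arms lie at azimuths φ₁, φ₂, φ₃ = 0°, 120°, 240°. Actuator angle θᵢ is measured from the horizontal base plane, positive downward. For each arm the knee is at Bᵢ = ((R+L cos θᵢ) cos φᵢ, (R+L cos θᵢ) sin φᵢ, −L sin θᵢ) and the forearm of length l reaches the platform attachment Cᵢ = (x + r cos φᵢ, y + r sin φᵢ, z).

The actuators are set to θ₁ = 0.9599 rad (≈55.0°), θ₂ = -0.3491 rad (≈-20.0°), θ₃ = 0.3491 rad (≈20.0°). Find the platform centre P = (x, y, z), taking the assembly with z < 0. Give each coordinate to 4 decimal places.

arm 1 at φ=0.0°: e+L cos θ1 = 0.2632;  S1 = (0.2632, 0.0000, -0.1474)
S2 = (0.3291·cos120.0°, 0.3291·sin120.0°, 0.0616) = (-0.1646, 0.2850, 0.0616)
arm 3 at φ=240.0°: e+L cos θ3 = 0.3291;  S3 = (-0.1646, -0.2850, -0.0616)
subtract pairs → two planes through P
[-0.8556 0.5701 0.4180]·P = 0.0211;  [-0.8556 -0.5701 0.1717]·P = 0.0211
det = 0.9756;  x = -0.0246+0.3446z,  y = 0.0000+-0.2160z
quadratic in z: (1.1654)z²+(0.0964)z+(-0.0250)=0, √Δ=0.3546 → z ∈ {-0.1935, 0.1108}; z = -0.1935 (taking z<0)
x = -0.0913, y = 0.0418

(-0.0913, 0.0418, -0.1935)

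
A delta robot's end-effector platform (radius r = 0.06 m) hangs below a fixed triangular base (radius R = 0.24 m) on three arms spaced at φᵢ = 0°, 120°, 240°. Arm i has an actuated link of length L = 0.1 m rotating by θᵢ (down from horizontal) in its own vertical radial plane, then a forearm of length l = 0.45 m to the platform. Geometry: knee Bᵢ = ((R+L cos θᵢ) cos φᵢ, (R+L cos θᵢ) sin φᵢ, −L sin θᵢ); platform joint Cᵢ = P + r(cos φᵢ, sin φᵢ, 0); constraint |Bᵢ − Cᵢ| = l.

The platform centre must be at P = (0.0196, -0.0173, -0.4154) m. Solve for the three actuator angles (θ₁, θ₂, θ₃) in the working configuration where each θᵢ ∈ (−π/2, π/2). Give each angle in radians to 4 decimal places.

θ₁ = 0.4369, θ₂ = 0.6985, θ₃ = 0.5238

rotate P by −φ1: (0.0196, -0.0173, -0.4154)
  A cos θ + B sin θ = C:  0.1604·cos θ + -0.4154·sin θ = -0.0304
  √(A²+B²)=0.4453;  θ1 = -1.2023+1.6392 ≈ 0.4369
rotate P by −φ2: (-0.0248, -0.0083, -0.4154)
  A cos θ + B sin θ = C:  0.2048·cos θ + -0.4154·sin θ = -0.1103
  γ=atan2(-0.4154,0.2048)=-1.1128;  ψ=arccos(-0.2382)=1.8113;  θ2=γ+ψ≈0.6985
arm 3 (φ=240.0°): x'=0.0052, y'=0.0256
  e−x'=0.1748;  (l²−L²−(e−x')²−y'²−z²)/2L = -0.0564
  √(A²+B²)=0.4507;  θ3 = -1.1725+1.6962 ≈ 0.5238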